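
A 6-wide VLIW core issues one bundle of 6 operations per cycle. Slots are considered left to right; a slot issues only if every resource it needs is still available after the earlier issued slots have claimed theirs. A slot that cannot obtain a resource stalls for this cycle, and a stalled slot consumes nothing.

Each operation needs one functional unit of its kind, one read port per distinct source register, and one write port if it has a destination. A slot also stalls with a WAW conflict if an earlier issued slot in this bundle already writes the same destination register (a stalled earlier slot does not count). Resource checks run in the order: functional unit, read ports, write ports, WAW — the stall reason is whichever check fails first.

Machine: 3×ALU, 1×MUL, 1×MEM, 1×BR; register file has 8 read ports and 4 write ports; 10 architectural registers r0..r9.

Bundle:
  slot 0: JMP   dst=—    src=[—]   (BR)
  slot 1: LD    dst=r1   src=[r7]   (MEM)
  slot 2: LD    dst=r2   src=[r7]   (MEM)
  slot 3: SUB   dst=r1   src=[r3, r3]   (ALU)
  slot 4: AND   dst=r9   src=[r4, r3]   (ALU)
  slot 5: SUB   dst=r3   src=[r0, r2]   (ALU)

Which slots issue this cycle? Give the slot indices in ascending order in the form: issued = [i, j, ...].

issued = [0, 1, 4, 5]

slot 0 (BR): ISSUE — free A3,Mu1,Ld1,B0 rp8 wp4
slot 1 (MEM): ISSUE — free A3,Mu1,Ld0,B0 rp7 wp3
slot 2 (MEM): stall FU — free A3,Mu1,Ld0,B0 rp7 wp3
slot 3 (ALU): stall WAW — free A3,Mu1,Ld0,B0 rp7 wp3
slot 4 (ALU): ISSUE — free A2,Mu1,Ld0,B0 rp5 wp2
slot 5 (ALU): ISSUE — free A1,Mu1,Ld0,B0 rp3 wp1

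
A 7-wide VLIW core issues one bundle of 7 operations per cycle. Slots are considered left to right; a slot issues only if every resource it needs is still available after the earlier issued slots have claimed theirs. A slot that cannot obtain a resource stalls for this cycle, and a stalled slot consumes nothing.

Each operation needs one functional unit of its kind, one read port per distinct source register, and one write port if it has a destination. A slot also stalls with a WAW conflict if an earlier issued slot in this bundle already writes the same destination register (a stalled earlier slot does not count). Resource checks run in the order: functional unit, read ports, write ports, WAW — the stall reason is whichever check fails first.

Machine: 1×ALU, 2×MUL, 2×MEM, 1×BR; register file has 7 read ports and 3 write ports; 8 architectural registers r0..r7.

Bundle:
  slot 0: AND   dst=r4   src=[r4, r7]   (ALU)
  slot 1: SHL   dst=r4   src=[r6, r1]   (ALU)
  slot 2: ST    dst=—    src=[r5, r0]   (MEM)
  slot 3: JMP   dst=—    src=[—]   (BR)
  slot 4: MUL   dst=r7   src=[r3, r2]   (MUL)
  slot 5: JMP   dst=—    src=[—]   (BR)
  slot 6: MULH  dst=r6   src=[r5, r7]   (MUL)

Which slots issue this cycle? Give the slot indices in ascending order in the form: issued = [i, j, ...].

#0 ALU src=r4,r7 dispatched  <A:0 Mu:2 Ld:2 B:1 rd:5 wr:2>
#1 ALU src=r6,r1 held:FU  <A:0 Mu:2 Ld:2 B:1 rd:5 wr:2>
#2 MEM src=r5,r0 dispatched  <A:0 Mu:2 Ld:1 B:1 rd:3 wr:2>
#3 BR src=- dispatched  <A:0 Mu:2 Ld:1 B:0 rd:3 wr:2>
#4 MUL src=r3,r2 dispatched  <A:0 Mu:1 Ld:1 B:0 rd:1 wr:1>
#5 BR src=- held:FU  <A:0 Mu:1 Ld:1 B:0 rd:1 wr:1>
#6 MUL src=r5,r7 held:RD_PORT  <A:0 Mu:1 Ld:1 B:0 rd:1 wr:1>

issued = [0, 2, 3, 4]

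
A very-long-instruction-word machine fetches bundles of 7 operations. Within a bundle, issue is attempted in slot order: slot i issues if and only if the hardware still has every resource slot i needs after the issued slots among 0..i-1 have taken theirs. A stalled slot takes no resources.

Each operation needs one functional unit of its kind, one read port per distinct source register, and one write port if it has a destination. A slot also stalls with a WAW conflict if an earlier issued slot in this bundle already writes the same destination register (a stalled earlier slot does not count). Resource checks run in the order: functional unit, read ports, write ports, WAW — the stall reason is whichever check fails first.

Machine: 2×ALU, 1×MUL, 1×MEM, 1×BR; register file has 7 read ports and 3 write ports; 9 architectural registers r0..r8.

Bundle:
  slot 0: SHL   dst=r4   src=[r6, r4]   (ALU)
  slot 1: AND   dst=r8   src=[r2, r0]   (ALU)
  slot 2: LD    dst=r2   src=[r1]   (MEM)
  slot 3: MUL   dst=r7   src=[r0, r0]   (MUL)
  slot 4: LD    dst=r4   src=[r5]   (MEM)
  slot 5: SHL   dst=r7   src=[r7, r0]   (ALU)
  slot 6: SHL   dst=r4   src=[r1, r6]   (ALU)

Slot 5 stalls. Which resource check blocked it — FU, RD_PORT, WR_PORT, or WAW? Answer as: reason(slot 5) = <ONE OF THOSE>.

  0. ALU→r4 ⇒ go  {1A/1Mu/1Ld/1B | 5r 2w}
  1. ALU→r8 ⇒ go  {0A/1Mu/1Ld/1B | 3r 1w}
  2. MEM→r2 ⇒ go  {0A/1Mu/0Ld/1B | 2r 0w}
  3. MUL→r7 ⇒ no(WR_PORT)  {0A/1Mu/0Ld/1B | 2r 0w}
  4. MEM→r4 ⇒ no(FU)  {0A/1Mu/0Ld/1B | 2r 0w}
  5. ALU→r7 ⇒ no(FU)  {0A/1Mu/0Ld/1B | 2r 0w}
  6. ALU→r4 ⇒ no(FU)  {0A/1Mu/0Ld/1B | 2r 0w}

reason(slot 5) = FU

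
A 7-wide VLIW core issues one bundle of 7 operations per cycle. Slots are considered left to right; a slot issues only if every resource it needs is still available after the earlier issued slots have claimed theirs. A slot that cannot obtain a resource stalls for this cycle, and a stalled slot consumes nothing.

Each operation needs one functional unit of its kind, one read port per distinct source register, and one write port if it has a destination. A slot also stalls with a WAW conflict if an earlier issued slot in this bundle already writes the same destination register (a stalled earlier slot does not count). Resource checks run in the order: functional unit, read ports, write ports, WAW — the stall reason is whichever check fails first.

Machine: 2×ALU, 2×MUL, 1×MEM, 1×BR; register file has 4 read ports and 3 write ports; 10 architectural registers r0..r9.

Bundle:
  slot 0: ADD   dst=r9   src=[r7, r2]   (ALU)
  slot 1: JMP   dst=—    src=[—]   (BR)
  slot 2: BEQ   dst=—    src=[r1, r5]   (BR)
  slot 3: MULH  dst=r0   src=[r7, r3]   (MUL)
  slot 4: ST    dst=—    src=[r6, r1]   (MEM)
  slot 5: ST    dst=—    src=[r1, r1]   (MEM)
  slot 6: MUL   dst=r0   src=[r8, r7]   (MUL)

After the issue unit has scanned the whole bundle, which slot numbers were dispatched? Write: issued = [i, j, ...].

issued = [0, 1, 3]

(0) want 1×ALU +2rd +1wr — yes → AL1|MU2|ME1|BR1|rd2|wr2
(1) want 1×BR +0rd +0wr — yes → AL1|MU2|ME1|BR0|rd2|wr2
(2) want 1×BR +2rd +0wr — FU → AL1|MU2|ME1|BR0|rd2|wr2
(3) want 1×MUL +2rd +1wr — yes → AL1|MU1|ME1|BR0|rd0|wr1
(4) want 1×MEM +2rd +0wr — RD_PORT → AL1|MU1|ME1|BR0|rd0|wr1
(5) want 1×MEM +1rd +0wr — RD_PORT → AL1|MU1|ME1|BR0|rd0|wr1
(6) want 1×MUL +2rd +1wr — RD_PORT → AL1|MU1|ME1|BR0|rd0|wr1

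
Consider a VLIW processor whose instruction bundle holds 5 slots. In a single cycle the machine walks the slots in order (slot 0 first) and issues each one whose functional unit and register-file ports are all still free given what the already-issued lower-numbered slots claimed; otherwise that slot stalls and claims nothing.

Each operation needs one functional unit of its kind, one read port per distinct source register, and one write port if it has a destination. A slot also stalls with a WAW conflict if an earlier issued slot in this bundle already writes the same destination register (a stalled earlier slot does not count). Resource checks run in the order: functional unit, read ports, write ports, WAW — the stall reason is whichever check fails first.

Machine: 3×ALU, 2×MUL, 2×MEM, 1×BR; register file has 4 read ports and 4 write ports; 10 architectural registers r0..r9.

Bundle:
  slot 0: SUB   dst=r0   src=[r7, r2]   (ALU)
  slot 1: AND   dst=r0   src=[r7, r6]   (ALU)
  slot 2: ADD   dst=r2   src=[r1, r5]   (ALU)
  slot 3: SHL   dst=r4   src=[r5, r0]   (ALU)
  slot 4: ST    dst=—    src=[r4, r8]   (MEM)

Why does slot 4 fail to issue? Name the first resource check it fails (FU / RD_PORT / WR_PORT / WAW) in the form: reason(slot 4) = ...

reason(slot 4) = RD_PORT

(0) want 1×ALU +2rd +1wr — yes → AL2|MU2|ME2|BR1|rd2|wr3
(1) want 1×ALU +2rd +1wr — WAW → AL2|MU2|ME2|BR1|rd2|wr3
(2) want 1×ALU +2rd +1wr — yes → AL1|MU2|ME2|BR1|rd0|wr2
(3) want 1×ALU +2rd +1wr — RD_PORT → AL1|MU2|ME2|BR1|rd0|wr2
(4) want 1×MEM +2rd +0wr — RD_PORT → AL1|MU2|ME2|BR1|rd0|wr2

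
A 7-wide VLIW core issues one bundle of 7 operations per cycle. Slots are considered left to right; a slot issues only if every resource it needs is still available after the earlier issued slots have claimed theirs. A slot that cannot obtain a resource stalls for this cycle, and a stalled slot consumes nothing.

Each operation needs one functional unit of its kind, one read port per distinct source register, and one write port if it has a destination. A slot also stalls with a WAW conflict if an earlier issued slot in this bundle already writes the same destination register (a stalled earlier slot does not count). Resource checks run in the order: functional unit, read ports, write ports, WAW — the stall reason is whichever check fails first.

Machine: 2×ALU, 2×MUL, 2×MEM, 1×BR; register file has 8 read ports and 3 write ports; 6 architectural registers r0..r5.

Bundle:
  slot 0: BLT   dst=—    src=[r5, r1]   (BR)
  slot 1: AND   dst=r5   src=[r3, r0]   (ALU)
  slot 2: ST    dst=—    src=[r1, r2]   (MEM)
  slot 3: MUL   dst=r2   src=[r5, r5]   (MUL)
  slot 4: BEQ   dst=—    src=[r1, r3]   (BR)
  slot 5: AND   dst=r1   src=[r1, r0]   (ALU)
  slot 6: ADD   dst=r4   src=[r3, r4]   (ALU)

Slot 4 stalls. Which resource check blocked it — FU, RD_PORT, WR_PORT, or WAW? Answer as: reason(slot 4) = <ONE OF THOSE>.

slot 0 (BR): ISSUE — free A2,Mu2,Ld2,B0 rp6 wp3
slot 1 (ALU): ISSUE — free A1,Mu2,Ld2,B0 rp4 wp2
slot 2 (MEM): ISSUE — free A1,Mu2,Ld1,B0 rp2 wp2
slot 3 (MUL): ISSUE — free A1,Mu1,Ld1,B0 rp1 wp1
slot 4 (BR): stall FU — free A1,Mu1,Ld1,B0 rp1 wp1
slot 5 (ALU): stall RD_PORT — free A1,Mu1,Ld1,B0 rp1 wp1
slot 6 (ALU): stall RD_PORT — free A1,Mu1,Ld1,B0 rp1 wp1

reason(slot 4) = FU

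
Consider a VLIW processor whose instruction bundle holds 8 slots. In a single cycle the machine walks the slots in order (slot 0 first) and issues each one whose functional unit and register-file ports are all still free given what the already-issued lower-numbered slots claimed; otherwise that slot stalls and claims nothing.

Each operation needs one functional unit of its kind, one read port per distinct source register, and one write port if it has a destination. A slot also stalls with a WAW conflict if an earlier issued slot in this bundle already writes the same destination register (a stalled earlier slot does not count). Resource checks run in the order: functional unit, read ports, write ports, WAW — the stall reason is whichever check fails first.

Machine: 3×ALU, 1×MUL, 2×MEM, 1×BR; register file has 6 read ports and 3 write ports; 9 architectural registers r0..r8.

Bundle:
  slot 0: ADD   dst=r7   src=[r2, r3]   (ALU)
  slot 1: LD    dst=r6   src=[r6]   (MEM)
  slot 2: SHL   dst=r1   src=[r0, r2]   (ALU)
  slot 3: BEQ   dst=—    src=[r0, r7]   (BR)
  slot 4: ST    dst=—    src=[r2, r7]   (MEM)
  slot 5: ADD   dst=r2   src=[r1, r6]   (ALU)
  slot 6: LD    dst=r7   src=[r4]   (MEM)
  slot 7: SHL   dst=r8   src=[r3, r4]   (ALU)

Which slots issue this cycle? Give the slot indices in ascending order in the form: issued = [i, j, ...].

(0) want 1×ALU +2rd +1wr — yes → AL2|MU1|ME2|BR1|rd4|wr2
(1) want 1×MEM +1rd +1wr — yes → AL2|MU1|ME1|BR1|rd3|wr1
(2) want 1×ALU +2rd +1wr — yes → AL1|MU1|ME1|BR1|rd1|wr0
(3) want 1×BR +2rd +0wr — RD_PORT → AL1|MU1|ME1|BR1|rd1|wr0
(4) want 1×MEM +2rd +0wr — RD_PORT → AL1|MU1|ME1|BR1|rd1|wr0
(5) want 1×ALU +2rd +1wr — RD_PORT → AL1|MU1|ME1|BR1|rd1|wr0
(6) want 1×MEM +1rd +1wr — WR_PORT → AL1|MU1|ME1|BR1|rd1|wr0
(7) want 1×ALU +2rd +1wr — RD_PORT → AL1|MU1|ME1|BR1|rd1|wr0

issued = [0, 1, 2]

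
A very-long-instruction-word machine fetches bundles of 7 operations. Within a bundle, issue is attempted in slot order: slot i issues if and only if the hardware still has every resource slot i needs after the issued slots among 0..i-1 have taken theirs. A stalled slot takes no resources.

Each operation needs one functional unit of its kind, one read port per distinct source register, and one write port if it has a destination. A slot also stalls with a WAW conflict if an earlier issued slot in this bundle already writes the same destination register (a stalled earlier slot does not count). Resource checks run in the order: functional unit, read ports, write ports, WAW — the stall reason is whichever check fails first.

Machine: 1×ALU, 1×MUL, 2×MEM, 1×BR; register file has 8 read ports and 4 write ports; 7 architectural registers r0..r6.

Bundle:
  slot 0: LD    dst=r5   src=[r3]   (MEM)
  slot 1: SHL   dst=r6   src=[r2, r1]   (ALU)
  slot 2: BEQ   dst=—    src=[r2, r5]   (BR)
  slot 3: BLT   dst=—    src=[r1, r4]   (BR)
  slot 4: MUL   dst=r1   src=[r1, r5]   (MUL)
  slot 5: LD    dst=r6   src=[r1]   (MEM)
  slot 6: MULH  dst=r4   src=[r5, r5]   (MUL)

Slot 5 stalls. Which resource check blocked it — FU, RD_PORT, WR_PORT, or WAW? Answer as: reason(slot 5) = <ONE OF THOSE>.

slot 0 (MEM): ISSUE — free A1,Mu1,Ld1,B1 rp7 wp3
slot 1 (ALU): ISSUE — free A0,Mu1,Ld1,B1 rp5 wp2
slot 2 (BR): ISSUE — free A0,Mu1,Ld1,B0 rp3 wp2
slot 3 (BR): stall FU — free A0,Mu1,Ld1,B0 rp3 wp2
slot 4 (MUL): ISSUE — free A0,Mu0,Ld1,B0 rp1 wp1
slot 5 (MEM): stall WAW — free A0,Mu0,Ld1,B0 rp1 wp1
slot 6 (MUL): stall FU — free A0,Mu0,Ld1,B0 rp1 wp1

reason(slot 5) = WAW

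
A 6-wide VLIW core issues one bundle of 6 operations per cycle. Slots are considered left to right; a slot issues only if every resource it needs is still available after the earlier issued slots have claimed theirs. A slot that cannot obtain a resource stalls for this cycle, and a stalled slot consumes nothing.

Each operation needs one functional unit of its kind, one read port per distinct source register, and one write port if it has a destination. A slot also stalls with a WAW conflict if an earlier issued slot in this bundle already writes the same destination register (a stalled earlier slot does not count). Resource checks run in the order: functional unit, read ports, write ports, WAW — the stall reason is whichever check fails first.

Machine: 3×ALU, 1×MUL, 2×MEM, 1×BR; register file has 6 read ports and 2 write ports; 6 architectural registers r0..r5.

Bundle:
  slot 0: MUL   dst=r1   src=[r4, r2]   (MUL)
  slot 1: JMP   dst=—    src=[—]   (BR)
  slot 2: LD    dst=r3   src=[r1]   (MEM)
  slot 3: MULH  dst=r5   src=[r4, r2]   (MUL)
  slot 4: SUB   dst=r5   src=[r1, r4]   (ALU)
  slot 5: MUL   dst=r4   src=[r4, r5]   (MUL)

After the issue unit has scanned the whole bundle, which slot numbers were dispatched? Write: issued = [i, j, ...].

issued = [0, 1, 2]

[0] MUL needs rd=2 wr=1: ok; after: ALU=3 MUL=0 MEM=2 BR=1, R=4, W=1
[1] BR needs rd=0 wr=0: ok; after: ALU=3 MUL=0 MEM=2 BR=0, R=4, W=1
[2] MEM needs rd=1 wr=1: ok; after: ALU=3 MUL=0 MEM=1 BR=0, R=3, W=0
[3] MUL needs rd=2 wr=1: FU; after: ALU=3 MUL=0 MEM=1 BR=0, R=3, W=0
[4] ALU needs rd=2 wr=1: WR_PORT; after: ALU=3 MUL=0 MEM=1 BR=0, R=3, W=0
[5] MUL needs rd=2 wr=1: FU; after: ALU=3 MUL=0 MEM=1 BR=0, R=3, W=0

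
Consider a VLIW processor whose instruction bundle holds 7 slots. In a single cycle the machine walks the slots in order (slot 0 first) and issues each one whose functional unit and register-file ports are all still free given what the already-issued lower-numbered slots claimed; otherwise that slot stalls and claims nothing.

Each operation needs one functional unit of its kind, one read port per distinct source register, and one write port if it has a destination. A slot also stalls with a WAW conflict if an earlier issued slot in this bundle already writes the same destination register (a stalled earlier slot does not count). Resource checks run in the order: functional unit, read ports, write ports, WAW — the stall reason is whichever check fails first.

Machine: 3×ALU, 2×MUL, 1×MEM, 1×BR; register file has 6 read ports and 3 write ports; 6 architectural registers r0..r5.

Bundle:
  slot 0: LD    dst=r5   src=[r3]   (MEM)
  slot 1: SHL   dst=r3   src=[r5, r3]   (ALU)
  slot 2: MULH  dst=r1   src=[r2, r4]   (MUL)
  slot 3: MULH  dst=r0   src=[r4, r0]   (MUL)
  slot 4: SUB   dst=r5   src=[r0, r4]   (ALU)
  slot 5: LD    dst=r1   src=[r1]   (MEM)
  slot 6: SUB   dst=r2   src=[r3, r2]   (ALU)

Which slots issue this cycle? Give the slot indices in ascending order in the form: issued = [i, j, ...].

issued = [0, 1, 2]

(0) want 1×MEM +1rd +1wr — yes → AL3|MU2|ME0|BR1|rd5|wr2
(1) want 1×ALU +2rd +1wr — yes → AL2|MU2|ME0|BR1|rd3|wr1
(2) want 1×MUL +2rd +1wr — yes → AL2|MU1|ME0|BR1|rd1|wr0
(3) want 1×MUL +2rd +1wr — RD_PORT → AL2|MU1|ME0|BR1|rd1|wr0
(4) want 1×ALU +2rd +1wr — RD_PORT → AL2|MU1|ME0|BR1|rd1|wr0
(5) want 1×MEM +1rd +1wr — FU → AL2|MU1|ME0|BR1|rd1|wr0
(6) want 1×ALU +2rd +1wr — RD_PORT → AL2|MU1|ME0|BR1|rd1|wr0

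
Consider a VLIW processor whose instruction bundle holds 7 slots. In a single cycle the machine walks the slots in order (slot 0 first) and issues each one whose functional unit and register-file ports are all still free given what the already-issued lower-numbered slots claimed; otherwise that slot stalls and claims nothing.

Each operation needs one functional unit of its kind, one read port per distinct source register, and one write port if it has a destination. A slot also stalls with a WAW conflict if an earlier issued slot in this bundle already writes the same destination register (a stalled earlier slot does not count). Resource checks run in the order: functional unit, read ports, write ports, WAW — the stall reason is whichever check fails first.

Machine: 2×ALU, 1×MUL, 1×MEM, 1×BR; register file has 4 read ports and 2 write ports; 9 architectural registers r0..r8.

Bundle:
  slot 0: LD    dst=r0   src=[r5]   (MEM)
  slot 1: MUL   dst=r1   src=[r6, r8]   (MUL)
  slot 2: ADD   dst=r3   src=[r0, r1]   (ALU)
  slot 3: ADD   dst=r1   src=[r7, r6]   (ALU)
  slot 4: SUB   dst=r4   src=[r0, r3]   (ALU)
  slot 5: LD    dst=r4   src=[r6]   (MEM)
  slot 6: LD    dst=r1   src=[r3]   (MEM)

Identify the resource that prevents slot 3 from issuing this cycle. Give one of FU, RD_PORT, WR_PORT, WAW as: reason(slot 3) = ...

#0 MEM src=r5 dispatched  <A:2 Mu:1 Ld:0 B:1 rd:3 wr:1>
#1 MUL src=r6,r8 dispatched  <A:2 Mu:0 Ld:0 B:1 rd:1 wr:0>
#2 ALU src=r0,r1 held:RD_PORT  <A:2 Mu:0 Ld:0 B:1 rd:1 wr:0>
#3 ALU src=r7,r6 held:RD_PORT  <A:2 Mu:0 Ld:0 B:1 rd:1 wr:0>
#4 ALU src=r0,r3 held:RD_PORT  <A:2 Mu:0 Ld:0 B:1 rd:1 wr:0>
#5 MEM src=r6 held:FU  <A:2 Mu:0 Ld:0 B:1 rd:1 wr:0>
#6 MEM src=r3 held:FU  <A:2 Mu:0 Ld:0 B:1 rd:1 wr:0>

reason(slot 3) = RD_PORT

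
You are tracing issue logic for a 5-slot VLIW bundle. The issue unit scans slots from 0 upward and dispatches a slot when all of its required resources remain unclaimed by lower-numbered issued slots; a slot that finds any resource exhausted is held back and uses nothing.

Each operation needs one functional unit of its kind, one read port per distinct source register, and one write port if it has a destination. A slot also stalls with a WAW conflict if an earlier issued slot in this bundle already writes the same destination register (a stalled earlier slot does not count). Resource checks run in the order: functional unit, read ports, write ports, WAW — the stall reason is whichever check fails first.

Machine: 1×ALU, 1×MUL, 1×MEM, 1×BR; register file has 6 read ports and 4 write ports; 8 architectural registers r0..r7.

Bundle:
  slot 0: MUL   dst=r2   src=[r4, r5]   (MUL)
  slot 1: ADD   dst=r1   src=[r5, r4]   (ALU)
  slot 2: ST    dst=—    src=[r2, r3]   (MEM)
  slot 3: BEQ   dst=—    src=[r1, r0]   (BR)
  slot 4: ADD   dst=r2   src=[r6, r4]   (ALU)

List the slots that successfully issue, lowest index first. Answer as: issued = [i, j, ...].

issued = [0, 1, 2]

(0) want 1×MUL +2rd +1wr — yes → AL1|MU0|ME1|BR1|rd4|wr3
(1) want 1×ALU +2rd +1wr — yes → AL0|MU0|ME1|BR1|rd2|wr2
(2) want 1×MEM +2rd +0wr — yes → AL0|MU0|ME0|BR1|rd0|wr2
(3) want 1×BR +2rd +0wr — RD_PORT → AL0|MU0|ME0|BR1|rd0|wr2
(4) want 1×ALU +2rd +1wr — FU → AL0|MU0|ME0|BR1|rd0|wr2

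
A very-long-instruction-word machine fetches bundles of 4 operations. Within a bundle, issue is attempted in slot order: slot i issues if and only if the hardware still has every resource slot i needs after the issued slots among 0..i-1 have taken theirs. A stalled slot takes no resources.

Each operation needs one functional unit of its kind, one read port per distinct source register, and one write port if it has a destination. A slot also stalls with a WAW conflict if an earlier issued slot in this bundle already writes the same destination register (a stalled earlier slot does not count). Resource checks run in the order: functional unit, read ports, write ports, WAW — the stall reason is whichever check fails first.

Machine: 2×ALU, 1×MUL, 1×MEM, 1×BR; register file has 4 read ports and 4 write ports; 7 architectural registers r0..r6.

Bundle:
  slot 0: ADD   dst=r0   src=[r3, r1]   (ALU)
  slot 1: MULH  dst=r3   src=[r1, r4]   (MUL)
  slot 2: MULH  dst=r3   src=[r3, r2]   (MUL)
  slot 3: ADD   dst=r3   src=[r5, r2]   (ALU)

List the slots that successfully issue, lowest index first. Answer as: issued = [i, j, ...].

issued = [0, 1]

[0] ALU needs rd=2 wr=1: ok; after: ALU=1 MUL=1 MEM=1 BR=1, R=2, W=3
[1] MUL needs rd=2 wr=1: ok; after: ALU=1 MUL=0 MEM=1 BR=1, R=0, W=2
[2] MUL needs rd=2 wr=1: FU; after: ALU=1 MUL=0 MEM=1 BR=1, R=0, W=2
[3] ALU needs rd=2 wr=1: RD_PORT; after: ALU=1 MUL=0 MEM=1 BR=1, R=0, W=2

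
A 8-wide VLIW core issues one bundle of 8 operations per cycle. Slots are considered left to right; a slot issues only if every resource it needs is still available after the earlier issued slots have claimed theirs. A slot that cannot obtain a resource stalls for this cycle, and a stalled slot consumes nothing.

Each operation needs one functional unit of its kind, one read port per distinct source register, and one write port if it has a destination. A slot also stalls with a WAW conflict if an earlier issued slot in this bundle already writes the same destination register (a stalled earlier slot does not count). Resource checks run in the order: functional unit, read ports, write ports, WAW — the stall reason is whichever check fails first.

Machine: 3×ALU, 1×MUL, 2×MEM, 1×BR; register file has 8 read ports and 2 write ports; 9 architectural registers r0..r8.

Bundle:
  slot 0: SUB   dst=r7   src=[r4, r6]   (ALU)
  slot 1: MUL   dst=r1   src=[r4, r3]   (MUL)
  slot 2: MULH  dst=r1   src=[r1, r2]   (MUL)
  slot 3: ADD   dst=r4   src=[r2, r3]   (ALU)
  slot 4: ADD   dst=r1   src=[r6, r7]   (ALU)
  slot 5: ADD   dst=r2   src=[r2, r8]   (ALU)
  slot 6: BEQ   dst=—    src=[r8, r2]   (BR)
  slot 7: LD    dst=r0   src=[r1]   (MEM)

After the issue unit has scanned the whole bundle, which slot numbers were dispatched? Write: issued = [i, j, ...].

issued = [0, 1, 6]

[0] ALU needs rd=2 wr=1: ok; after: ALU=2 MUL=1 MEM=2 BR=1, R=6, W=1
[1] MUL needs rd=2 wr=1: ok; after: ALU=2 MUL=0 MEM=2 BR=1, R=4, W=0
[2] MUL needs rd=2 wr=1: FU; after: ALU=2 MUL=0 MEM=2 BR=1, R=4, W=0
[3] ALU needs rd=2 wr=1: WR_PORT; after: ALU=2 MUL=0 MEM=2 BR=1, R=4, W=0
[4] ALU needs rd=2 wr=1: WR_PORT; after: ALU=2 MUL=0 MEM=2 BR=1, R=4, W=0
[5] ALU needs rd=2 wr=1: WR_PORT; after: ALU=2 MUL=0 MEM=2 BR=1, R=4, W=0
[6] BR needs rd=2 wr=0: ok; after: ALU=2 MUL=0 MEM=2 BR=0, R=2, W=0
[7] MEM needs rd=1 wr=1: WR_PORT; after: ALU=2 MUL=0 MEM=2 BR=0, R=2, W=0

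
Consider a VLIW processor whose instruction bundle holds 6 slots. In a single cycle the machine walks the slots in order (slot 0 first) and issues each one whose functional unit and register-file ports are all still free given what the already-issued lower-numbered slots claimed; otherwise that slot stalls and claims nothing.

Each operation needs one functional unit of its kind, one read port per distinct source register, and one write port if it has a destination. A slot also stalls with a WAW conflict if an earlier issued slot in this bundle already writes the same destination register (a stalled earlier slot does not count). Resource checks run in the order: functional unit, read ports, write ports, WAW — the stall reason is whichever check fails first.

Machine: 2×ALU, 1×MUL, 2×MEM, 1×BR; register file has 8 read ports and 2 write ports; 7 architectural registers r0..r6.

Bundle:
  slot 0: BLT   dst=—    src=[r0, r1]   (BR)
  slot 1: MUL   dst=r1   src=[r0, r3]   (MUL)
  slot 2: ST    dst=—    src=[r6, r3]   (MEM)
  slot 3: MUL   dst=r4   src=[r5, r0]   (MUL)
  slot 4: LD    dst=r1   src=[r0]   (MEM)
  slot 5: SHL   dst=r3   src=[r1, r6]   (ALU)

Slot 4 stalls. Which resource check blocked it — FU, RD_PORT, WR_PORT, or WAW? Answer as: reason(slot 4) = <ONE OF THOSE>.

reason(slot 4) = WAW

slot 0 (BR): ISSUE — free A2,Mu1,Ld2,B0 rp6 wp2
slot 1 (MUL): ISSUE — free A2,Mu0,Ld2,B0 rp4 wp1
slot 2 (MEM): ISSUE — free A2,Mu0,Ld1,B0 rp2 wp1
slot 3 (MUL): stall FU — free A2,Mu0,Ld1,B0 rp2 wp1
slot 4 (MEM): stall WAW — free A2,Mu0,Ld1,B0 rp2 wp1
slot 5 (ALU): ISSUE — free A1,Mu0,Ld1,B0 rp0 wp0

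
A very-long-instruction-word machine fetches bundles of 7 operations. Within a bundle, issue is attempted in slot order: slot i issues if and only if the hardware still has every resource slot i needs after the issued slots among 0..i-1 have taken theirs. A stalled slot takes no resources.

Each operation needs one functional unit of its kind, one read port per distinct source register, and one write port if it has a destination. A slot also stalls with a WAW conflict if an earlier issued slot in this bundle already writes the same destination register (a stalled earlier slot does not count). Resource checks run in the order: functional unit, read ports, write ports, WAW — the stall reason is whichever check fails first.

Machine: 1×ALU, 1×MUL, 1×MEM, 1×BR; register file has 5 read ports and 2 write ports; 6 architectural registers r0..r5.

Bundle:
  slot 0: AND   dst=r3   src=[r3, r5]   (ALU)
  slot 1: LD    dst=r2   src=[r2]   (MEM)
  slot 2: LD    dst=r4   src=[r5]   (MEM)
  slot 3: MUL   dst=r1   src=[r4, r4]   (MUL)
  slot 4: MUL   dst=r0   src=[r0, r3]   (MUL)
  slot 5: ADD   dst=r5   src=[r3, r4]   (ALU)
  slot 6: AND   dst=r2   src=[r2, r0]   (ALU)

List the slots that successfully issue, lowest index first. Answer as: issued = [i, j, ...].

#0 ALU src=r3,r5 dispatched  <A:0 Mu:1 Ld:1 B:1 rd:3 wr:1>
#1 MEM src=r2 dispatched  <A:0 Mu:1 Ld:0 B:1 rd:2 wr:0>
#2 MEM src=r5 held:FU  <A:0 Mu:1 Ld:0 B:1 rd:2 wr:0>
#3 MUL src=r4,r4 held:WR_PORT  <A:0 Mu:1 Ld:0 B:1 rd:2 wr:0>
#4 MUL src=r0,r3 held:WR_PORT  <A:0 Mu:1 Ld:0 B:1 rd:2 wr:0>
#5 ALU src=r3,r4 held:FU  <A:0 Mu:1 Ld:0 B:1 rd:2 wr:0>
#6 ALU src=r2,r0 held:FU  <A:0 Mu:1 Ld:0 B:1 rd:2 wr:0>

issued = [0, 1]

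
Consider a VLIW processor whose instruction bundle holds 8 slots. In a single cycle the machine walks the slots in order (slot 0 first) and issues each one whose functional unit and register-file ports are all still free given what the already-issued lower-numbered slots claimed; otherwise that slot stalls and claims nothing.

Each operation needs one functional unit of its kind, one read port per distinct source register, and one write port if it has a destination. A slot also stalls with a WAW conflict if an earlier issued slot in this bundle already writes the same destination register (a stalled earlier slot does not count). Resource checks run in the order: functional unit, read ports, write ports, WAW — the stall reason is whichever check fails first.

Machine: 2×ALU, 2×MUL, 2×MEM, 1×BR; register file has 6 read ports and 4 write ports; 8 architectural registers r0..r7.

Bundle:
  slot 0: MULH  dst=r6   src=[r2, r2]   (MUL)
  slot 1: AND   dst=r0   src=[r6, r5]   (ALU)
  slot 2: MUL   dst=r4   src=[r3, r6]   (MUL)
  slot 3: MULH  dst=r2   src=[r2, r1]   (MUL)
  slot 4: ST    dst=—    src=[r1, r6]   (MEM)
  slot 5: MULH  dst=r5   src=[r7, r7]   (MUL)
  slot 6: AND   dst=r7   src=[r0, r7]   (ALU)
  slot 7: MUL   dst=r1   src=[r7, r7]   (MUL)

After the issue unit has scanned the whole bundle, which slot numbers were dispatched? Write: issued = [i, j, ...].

issued = [0, 1, 2]

#0 MUL src=r2,r2 dispatched  <A:2 Mu:1 Ld:2 B:1 rd:5 wr:3>
#1 ALU src=r6,r5 dispatched  <A:1 Mu:1 Ld:2 B:1 rd:3 wr:2>
#2 MUL src=r3,r6 dispatched  <A:1 Mu:0 Ld:2 B:1 rd:1 wr:1>
#3 MUL src=r2,r1 held:FU  <A:1 Mu:0 Ld:2 B:1 rd:1 wr:1>
#4 MEM src=r1,r6 held:RD_PORT  <A:1 Mu:0 Ld:2 B:1 rd:1 wr:1>
#5 MUL src=r7,r7 held:FU  <A:1 Mu:0 Ld:2 B:1 rd:1 wr:1>
#6 ALU src=r0,r7 held:RD_PORT  <A:1 Mu:0 Ld:2 B:1 rd:1 wr:1>
#7 MUL src=r7,r7 held:FU  <A:1 Mu:0 Ld:2 B:1 rd:1 wr:1>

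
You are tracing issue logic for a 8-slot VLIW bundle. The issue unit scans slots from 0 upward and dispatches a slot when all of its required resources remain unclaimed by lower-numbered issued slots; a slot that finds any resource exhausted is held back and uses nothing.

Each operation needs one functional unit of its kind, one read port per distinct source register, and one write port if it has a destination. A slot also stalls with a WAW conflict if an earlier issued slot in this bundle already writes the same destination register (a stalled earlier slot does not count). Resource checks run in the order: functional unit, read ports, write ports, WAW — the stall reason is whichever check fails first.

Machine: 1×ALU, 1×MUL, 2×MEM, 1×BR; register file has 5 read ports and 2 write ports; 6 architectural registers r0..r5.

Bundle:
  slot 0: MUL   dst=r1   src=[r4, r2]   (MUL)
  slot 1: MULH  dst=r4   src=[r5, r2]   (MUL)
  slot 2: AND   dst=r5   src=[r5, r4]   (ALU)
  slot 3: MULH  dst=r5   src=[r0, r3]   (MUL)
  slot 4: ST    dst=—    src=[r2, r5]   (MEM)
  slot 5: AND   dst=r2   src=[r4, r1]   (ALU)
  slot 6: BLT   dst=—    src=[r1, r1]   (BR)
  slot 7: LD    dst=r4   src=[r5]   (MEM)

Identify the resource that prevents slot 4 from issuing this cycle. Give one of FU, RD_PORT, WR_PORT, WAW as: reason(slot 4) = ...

  0. MUL→r1 ⇒ go  {1A/0Mu/2Ld/1B | 3r 1w}
  1. MUL→r4 ⇒ no(FU)  {1A/0Mu/2Ld/1B | 3r 1w}
  2. ALU→r5 ⇒ go  {0A/0Mu/2Ld/1B | 1r 0w}
  3. MUL→r5 ⇒ no(FU)  {0A/0Mu/2Ld/1B | 1r 0w}
  4. MEM ⇒ no(RD_PORT)  {0A/0Mu/2Ld/1B | 1r 0w}
  5. ALU→r2 ⇒ no(FU)  {0A/0Mu/2Ld/1B | 1r 0w}
  6. BR ⇒ go  {0A/0Mu/2Ld/0B | 0r 0w}
  7. MEM→r4 ⇒ no(RD_PORT)  {0A/0Mu/2Ld/0B | 0r 0w}

reason(slot 4) = RD_PORT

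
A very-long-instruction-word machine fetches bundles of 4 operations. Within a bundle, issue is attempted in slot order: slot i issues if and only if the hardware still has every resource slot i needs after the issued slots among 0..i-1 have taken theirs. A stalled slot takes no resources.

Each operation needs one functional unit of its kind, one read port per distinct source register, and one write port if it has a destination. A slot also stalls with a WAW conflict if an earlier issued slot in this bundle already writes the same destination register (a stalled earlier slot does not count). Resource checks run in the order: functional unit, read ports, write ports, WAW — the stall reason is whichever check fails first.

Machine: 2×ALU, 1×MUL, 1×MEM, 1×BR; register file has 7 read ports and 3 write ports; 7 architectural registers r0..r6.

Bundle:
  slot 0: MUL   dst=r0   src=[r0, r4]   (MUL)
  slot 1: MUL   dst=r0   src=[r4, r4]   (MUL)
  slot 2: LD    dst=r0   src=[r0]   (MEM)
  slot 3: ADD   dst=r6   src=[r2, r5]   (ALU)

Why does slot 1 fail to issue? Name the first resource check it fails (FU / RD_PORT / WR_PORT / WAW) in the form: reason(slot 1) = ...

reason(slot 1) = FU

slot 0 (MUL): ISSUE — free A2,Mu0,Ld1,B1 rp5 wp2
slot 1 (MUL): stall FU — free A2,Mu0,Ld1,B1 rp5 wp2
slot 2 (MEM): stall WAW — free A2,Mu0,Ld1,B1 rp5 wp2
slot 3 (ALU): ISSUE — free A1,Mu0,Ld1,B1 rp3 wp1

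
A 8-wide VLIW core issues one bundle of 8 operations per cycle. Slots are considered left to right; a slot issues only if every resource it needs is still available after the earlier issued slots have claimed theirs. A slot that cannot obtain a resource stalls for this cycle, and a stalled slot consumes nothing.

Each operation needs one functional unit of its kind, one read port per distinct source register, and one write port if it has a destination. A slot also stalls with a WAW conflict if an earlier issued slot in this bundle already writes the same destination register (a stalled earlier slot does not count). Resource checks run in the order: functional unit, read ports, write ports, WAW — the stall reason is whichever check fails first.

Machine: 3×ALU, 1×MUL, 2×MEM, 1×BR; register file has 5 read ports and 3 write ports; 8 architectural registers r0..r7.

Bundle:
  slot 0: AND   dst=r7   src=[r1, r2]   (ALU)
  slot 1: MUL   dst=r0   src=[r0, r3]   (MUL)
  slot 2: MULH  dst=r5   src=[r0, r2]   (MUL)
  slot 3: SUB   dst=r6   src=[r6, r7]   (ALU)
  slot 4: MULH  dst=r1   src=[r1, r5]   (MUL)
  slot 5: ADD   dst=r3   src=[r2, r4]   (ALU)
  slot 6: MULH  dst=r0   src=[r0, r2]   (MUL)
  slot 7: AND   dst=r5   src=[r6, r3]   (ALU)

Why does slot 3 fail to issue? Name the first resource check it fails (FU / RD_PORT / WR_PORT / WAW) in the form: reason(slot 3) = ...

  0. ALU→r7 ⇒ go  {2A/1Mu/2Ld/1B | 3r 2w}
  1. MUL→r0 ⇒ go  {2A/0Mu/2Ld/1B | 1r 1w}
  2. MUL→r5 ⇒ no(FU)  {2A/0Mu/2Ld/1B | 1r 1w}
  3. ALU→r6 ⇒ no(RD_PORT)  {2A/0Mu/2Ld/1B | 1r 1w}
  4. MUL→r1 ⇒ no(FU)  {2A/0Mu/2Ld/1B | 1r 1w}
  5. ALU→r3 ⇒ no(RD_PORT)  {2A/0Mu/2Ld/1B | 1r 1w}
  6. MUL→r0 ⇒ no(FU)  {2A/0Mu/2Ld/1B | 1r 1w}
  7. ALU→r5 ⇒ no(RD_PORT)  {2A/0Mu/2Ld/1B | 1r 1w}

reason(slot 3) = RD_PORT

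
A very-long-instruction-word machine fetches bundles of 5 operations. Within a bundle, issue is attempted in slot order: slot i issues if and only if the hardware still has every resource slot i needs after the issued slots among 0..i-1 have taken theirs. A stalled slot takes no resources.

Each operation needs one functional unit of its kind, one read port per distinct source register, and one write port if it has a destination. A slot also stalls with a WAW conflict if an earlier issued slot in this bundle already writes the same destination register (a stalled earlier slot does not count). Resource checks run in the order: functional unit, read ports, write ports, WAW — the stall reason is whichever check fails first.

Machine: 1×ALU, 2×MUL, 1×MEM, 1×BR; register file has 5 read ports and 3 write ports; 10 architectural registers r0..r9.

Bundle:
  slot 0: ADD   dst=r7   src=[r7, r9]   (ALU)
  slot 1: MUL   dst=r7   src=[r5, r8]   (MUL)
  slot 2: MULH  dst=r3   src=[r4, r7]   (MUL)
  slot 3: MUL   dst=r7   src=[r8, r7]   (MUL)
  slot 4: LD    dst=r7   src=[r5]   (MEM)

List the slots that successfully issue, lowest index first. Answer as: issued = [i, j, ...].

issued = [0, 2]

slot 0 (ALU): ISSUE — free A0,Mu2,Ld1,B1 rp3 wp2
slot 1 (MUL): stall WAW — free A0,Mu2,Ld1,B1 rp3 wp2
slot 2 (MUL): ISSUE — free A0,Mu1,Ld1,B1 rp1 wp1
slot 3 (MUL): stall RD_PORT — free A0,Mu1,Ld1,B1 rp1 wp1
slot 4 (MEM): stall WAW — free A0,Mu1,Ld1,B1 rp1 wp1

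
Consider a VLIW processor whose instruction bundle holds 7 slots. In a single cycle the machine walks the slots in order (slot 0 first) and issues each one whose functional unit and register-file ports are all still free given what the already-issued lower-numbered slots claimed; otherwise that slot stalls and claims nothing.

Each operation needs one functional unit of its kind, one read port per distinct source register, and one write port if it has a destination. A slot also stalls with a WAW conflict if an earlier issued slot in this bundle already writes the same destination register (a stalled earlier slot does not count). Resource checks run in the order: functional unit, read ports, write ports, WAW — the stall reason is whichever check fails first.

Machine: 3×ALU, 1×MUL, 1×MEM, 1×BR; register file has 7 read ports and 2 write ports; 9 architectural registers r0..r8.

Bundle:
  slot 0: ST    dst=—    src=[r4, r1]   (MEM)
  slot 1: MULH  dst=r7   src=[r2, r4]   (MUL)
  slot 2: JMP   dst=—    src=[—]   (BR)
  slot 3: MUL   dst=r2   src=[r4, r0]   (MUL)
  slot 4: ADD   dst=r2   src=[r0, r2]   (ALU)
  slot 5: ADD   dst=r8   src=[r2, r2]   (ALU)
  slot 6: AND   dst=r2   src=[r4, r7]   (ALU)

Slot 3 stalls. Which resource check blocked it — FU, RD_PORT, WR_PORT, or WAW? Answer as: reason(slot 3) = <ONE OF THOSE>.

reason(slot 3) = FU

  0. MEM ⇒ go  {3A/1Mu/0Ld/1B | 5r 2w}
  1. MUL→r7 ⇒ go  {3A/0Mu/0Ld/1B | 3r 1w}
  2. BR ⇒ go  {3A/0Mu/0Ld/0B | 3r 1w}
  3. MUL→r2 ⇒ no(FU)  {3A/0Mu/0Ld/0B | 3r 1w}
  4. ALU→r2 ⇒ go  {2A/0Mu/0Ld/0B | 1r 0w}
  5. ALU→r8 ⇒ no(WR_PORT)  {2A/0Mu/0Ld/0B | 1r 0w}
  6. ALU→r2 ⇒ no(RD_PORT)  {2A/0Mu/0Ld/0B | 1r 0w}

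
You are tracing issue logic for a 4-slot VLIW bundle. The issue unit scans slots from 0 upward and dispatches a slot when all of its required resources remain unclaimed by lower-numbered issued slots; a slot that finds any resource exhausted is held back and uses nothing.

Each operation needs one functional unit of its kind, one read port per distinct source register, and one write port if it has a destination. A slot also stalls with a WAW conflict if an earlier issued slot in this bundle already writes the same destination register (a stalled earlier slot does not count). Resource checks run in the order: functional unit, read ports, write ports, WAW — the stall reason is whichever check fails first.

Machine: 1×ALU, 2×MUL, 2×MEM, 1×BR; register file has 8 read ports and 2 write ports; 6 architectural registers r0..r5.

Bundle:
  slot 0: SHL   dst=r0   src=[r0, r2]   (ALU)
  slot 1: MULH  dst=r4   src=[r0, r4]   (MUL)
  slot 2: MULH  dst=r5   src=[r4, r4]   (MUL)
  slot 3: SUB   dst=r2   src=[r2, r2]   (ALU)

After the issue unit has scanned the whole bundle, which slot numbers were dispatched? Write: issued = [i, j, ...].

issued = [0, 1]

#0 ALU src=r0,r2 dispatched  <A:0 Mu:2 Ld:2 B:1 rd:6 wr:1>
#1 MUL src=r0,r4 dispatched  <A:0 Mu:1 Ld:2 B:1 rd:4 wr:0>
#2 MUL src=r4,r4 held:WR_PORT  <A:0 Mu:1 Ld:2 B:1 rd:4 wr:0>
#3 ALU src=r2,r2 held:FU  <A:0 Mu:1 Ld:2 B:1 rd:4 wr:0>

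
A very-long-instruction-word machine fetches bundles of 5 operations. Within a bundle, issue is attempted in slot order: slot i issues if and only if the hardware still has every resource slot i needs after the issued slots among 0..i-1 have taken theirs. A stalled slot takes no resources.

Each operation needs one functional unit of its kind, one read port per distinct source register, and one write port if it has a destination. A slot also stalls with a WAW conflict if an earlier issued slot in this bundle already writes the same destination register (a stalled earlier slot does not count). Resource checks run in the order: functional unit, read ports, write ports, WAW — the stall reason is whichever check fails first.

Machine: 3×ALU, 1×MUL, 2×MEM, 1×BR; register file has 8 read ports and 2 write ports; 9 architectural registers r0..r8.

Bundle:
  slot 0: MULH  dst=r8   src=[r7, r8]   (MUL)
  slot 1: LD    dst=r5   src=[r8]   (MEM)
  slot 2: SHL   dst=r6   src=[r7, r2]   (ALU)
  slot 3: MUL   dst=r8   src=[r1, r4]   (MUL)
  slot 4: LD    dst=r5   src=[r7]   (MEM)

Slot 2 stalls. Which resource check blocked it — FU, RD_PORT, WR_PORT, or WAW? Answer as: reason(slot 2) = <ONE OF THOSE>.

(0) want 1×MUL +2rd +1wr — yes → AL3|MU0|ME2|BR1|rd6|wr1
(1) want 1×MEM +1rd +1wr — yes → AL3|MU0|ME1|BR1|rd5|wr0
(2) want 1×ALU +2rd +1wr — WR_PORT → AL3|MU0|ME1|BR1|rd5|wr0
(3) want 1×MUL +2rd +1wr — FU → AL3|MU0|ME1|BR1|rd5|wr0
(4) want 1×MEM +1rd +1wr — WR_PORT → AL3|MU0|ME1|BR1|rd5|wr0

reason(slot 2) = WR_PORT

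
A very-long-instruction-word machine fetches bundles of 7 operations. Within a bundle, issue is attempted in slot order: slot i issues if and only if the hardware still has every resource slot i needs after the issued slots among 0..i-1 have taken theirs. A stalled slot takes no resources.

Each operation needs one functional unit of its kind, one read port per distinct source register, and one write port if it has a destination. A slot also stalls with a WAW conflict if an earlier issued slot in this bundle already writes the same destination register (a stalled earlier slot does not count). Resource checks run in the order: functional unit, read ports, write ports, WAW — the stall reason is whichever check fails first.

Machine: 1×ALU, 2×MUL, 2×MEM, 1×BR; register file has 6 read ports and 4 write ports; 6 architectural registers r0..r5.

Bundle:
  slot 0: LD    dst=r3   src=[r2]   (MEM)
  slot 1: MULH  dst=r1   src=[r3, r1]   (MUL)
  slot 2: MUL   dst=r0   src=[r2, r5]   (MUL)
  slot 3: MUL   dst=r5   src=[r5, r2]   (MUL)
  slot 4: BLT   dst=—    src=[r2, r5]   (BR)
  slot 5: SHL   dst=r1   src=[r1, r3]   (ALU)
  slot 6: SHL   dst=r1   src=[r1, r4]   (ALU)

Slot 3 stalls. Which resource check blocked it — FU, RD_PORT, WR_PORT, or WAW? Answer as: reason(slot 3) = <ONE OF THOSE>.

reason(slot 3) = FU

slot 0 (MEM): ISSUE — free A1,Mu2,Ld1,B1 rp5 wp3
slot 1 (MUL): ISSUE — free A1,Mu1,Ld1,B1 rp3 wp2
slot 2 (MUL): ISSUE — free A1,Mu0,Ld1,B1 rp1 wp1
slot 3 (MUL): stall FU — free A1,Mu0,Ld1,B1 rp1 wp1
slot 4 (BR): stall RD_PORT — free A1,Mu0,Ld1,B1 rp1 wp1
slot 5 (ALU): stall RD_PORT — free A1,Mu0,Ld1,B1 rp1 wp1
slot 6 (ALU): stall RD_PORT — free A1,Mu0,Ld1,B1 rp1 wp1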